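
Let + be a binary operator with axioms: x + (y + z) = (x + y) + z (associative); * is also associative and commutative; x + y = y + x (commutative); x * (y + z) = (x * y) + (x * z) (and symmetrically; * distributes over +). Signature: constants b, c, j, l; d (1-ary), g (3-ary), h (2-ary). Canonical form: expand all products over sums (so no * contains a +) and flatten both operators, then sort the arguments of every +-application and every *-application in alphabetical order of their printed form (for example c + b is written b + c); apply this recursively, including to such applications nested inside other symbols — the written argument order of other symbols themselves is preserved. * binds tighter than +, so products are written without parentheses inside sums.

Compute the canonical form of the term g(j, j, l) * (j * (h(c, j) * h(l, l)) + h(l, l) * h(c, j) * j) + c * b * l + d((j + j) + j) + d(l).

Answer: b * c * l + d(j + j + j) + d(l) + g(j, j, l) * h(c, j) * h(l, l) * j + g(j, j, l) * h(c, j) * h(l, l) * j

Derivation:
Distribute:  g(j, j, l) * h(c, j) * h(l, l) * j + g(j, j, l) * h(c, j) * h(l, l) * j + b * c * l + d(j + j + j) + d(l)
Sort arguments:  b * c * l + d(j + j + j) + d(l) + g(j, j, l) * h(c, j) * h(l, l) * j + g(j, j, l) * h(c, j) * h(l, l) * j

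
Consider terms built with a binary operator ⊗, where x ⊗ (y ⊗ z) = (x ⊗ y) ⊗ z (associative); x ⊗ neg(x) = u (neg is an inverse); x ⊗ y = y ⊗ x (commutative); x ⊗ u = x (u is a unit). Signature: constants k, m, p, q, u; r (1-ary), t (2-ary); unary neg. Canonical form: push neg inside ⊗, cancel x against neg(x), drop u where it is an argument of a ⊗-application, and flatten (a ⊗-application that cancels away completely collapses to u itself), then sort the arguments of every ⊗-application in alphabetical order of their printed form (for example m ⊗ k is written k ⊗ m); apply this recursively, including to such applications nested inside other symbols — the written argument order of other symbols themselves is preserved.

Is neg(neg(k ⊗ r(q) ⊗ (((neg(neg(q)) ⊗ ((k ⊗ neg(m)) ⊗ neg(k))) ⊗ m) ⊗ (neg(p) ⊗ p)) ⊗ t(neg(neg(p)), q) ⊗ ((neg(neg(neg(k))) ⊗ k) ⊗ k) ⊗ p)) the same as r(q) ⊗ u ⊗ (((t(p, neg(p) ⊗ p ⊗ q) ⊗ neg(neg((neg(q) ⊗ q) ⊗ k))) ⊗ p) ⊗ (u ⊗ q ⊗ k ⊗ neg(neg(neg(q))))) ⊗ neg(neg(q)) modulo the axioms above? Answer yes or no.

Left:  neg(neg(k ⊗ r(q) ⊗ (((neg(neg(q)) ⊗ ((k ⊗ neg(m)) ⊗ neg(k))) ⊗ m) ⊗ (neg(p) ⊗ p)) ⊗ t(neg(neg(p)), q) ⊗ ((neg(neg(neg(k))) ⊗ k) ⊗ k) ⊗ p))
  Push neg inside:  distribute neg over ⊗ and collapse double neg
  Inverses cancel:  m cancels
  Collect terms:  k ⊗ k ⊗ r(q) ⊗ q ⊗ p ⊗ t(p, q)
  Order the arguments:  k ⊗ k ⊗ p ⊗ q ⊗ r(q) ⊗ t(p, q)
Right:  r(q) ⊗ u ⊗ (((t(p, neg(p) ⊗ p ⊗ q) ⊗ neg(neg((neg(q) ⊗ q) ⊗ k))) ⊗ p) ⊗ (u ⊗ q ⊗ k ⊗ neg(neg(neg(q))))) ⊗ neg(neg(q))
  Push neg inside:  distribute neg over ⊗ and collapse double neg
  Collect terms:  r(q) ⊗ t(p, q) ⊗ q ⊗ k ⊗ k ⊗ p
  Sort:  k ⊗ k ⊗ p ⊗ q ⊗ r(q) ⊗ t(p, q)

Answer: yes — both canonical forms are k ⊗ k ⊗ p ⊗ q ⊗ r(q) ⊗ t(p, q)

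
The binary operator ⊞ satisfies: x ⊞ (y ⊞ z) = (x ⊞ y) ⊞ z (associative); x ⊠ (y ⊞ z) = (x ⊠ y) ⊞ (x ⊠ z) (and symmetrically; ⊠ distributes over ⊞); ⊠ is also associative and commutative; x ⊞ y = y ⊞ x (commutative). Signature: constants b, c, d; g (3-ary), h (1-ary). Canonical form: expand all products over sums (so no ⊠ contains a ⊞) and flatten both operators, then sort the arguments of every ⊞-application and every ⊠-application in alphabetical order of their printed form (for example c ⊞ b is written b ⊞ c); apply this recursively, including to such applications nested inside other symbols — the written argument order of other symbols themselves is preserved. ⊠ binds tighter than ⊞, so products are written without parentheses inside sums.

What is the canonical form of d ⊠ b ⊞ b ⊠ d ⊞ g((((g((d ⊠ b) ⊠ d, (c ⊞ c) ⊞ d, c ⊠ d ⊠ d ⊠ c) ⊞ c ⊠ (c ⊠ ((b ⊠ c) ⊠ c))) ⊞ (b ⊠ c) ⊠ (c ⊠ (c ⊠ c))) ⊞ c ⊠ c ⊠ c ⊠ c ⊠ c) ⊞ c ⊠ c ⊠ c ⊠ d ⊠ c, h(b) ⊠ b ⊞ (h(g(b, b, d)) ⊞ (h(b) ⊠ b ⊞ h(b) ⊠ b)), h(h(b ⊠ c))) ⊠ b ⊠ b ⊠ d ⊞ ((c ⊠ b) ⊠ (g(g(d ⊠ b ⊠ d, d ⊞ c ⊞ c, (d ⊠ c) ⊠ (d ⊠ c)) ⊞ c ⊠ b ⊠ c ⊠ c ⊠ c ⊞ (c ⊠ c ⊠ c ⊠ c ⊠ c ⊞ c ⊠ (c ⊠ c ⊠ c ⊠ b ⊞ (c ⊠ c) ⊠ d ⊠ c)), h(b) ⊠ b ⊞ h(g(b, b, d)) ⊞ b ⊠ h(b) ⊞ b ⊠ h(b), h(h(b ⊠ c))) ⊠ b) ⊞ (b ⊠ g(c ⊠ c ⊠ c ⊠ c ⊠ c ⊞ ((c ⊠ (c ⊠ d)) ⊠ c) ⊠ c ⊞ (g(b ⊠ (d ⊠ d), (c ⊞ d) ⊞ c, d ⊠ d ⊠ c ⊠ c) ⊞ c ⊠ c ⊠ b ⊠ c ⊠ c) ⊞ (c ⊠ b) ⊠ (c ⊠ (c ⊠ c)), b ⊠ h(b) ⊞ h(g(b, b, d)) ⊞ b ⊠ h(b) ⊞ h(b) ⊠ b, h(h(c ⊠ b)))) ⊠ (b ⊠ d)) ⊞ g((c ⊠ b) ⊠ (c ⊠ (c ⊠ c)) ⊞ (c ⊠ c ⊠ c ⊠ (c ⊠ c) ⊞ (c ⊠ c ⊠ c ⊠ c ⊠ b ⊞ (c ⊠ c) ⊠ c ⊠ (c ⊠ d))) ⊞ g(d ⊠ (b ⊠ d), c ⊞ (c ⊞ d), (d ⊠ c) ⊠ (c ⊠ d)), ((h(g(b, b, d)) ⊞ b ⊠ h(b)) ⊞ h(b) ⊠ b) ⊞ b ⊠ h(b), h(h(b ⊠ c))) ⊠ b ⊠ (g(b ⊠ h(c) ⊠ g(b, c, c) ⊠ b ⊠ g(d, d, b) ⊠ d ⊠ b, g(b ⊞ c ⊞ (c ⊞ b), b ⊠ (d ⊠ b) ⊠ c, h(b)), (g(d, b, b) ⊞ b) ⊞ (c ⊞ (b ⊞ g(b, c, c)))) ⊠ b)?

Answer: b ⊠ b ⊠ c ⊠ g(b ⊠ c ⊠ c ⊠ c ⊠ c ⊞ b ⊠ c ⊠ c ⊠ c ⊠ c ⊞ c ⊠ c ⊠ c ⊠ c ⊠ c ⊞ c ⊠ c ⊠ c ⊠ c ⊠ d ⊞ g(b ⊠ d ⊠ d, c ⊞ c ⊞ d, c ⊠ c ⊠ d ⊠ d), b ⊠ h(b) ⊞ b ⊠ h(b) ⊞ b ⊠ h(b) ⊞ h(g(b, b, d)), h(h(b ⊠ c))) ⊞ b ⊠ b ⊠ d ⊠ g(b ⊠ c ⊠ c ⊠ c ⊠ c ⊞ b ⊠ c ⊠ c ⊠ c ⊠ c ⊞ c ⊠ c ⊠ c ⊠ c ⊠ c ⊞ c ⊠ c ⊠ c ⊠ c ⊠ d ⊞ g(b ⊠ d ⊠ d, c ⊞ c ⊞ d, c ⊠ c ⊠ d ⊠ d), b ⊠ h(b) ⊞ b ⊠ h(b) ⊞ b ⊠ h(b) ⊞ h(g(b, b, d)), h(h(b ⊠ c))) ⊞ b ⊠ b ⊠ d ⊠ g(b ⊠ c ⊠ c ⊠ c ⊠ c ⊞ b ⊠ c ⊠ c ⊠ c ⊠ c ⊞ c ⊠ c ⊠ c ⊠ c ⊠ c ⊞ c ⊠ c ⊠ c ⊠ c ⊠ d ⊞ g(b ⊠ d ⊠ d, c ⊞ c ⊞ d, c ⊠ c ⊠ d ⊠ d), b ⊠ h(b) ⊞ b ⊠ h(b) ⊞ b ⊠ h(b) ⊞ h(g(b, b, d)), h(h(b ⊠ c))) ⊞ b ⊠ b ⊠ g(b ⊠ b ⊠ b ⊠ d ⊠ g(b, c, c) ⊠ g(d, d, b) ⊠ h(c), g(b ⊞ b ⊞ c ⊞ c, b ⊠ b ⊠ c ⊠ d, h(b)), b ⊞ b ⊞ c ⊞ g(b, c, c) ⊞ g(d, b, b)) ⊠ g(b ⊠ c ⊠ c ⊠ c ⊠ c ⊞ b ⊠ c ⊠ c ⊠ c ⊠ c ⊞ c ⊠ c ⊠ c ⊠ c ⊠ c ⊞ c ⊠ c ⊠ c ⊠ c ⊠ d ⊞ g(b ⊠ d ⊠ d, c ⊞ c ⊞ d, c ⊠ c ⊠ d ⊠ d), b ⊠ h(b) ⊞ b ⊠ h(b) ⊞ b ⊠ h(b) ⊞ h(g(b, b, d)), h(h(b ⊠ c))) ⊞ b ⊠ d ⊞ b ⊠ d

Derivation:
Distribute:  b ⊠ d ⊞ b ⊠ d ⊞ b ⊠ b ⊠ d ⊠ g(b ⊠ c ⊠ c ⊠ c ⊠ c ⊞ b ⊠ c ⊠ c ⊠ c ⊠ c ⊞ c ⊠ c ⊠ c ⊠ c ⊠ c ⊞ c ⊠ c ⊠ c ⊠ c ⊠ d ⊞ g(b ⊠ d ⊠ d, c ⊞ c ⊞ d, c ⊠ c ⊠ d ⊠ d), b ⊠ h(b) ⊞ b ⊠ h(b) ⊞ b ⊠ h(b) ⊞ h(g(b, b, d)), h(h(b ⊠ c))) ⊞ b ⊠ b ⊠ c ⊠ g(b ⊠ c ⊠ c ⊠ c ⊠ c ⊞ b ⊠ c ⊠ c ⊠ c ⊠ c ⊞ c ⊠ c ⊠ c ⊠ c ⊠ c ⊞ c ⊠ c ⊠ c ⊠ c ⊠ d ⊞ g(b ⊠ d ⊠ d, c ⊞ c ⊞ d, c ⊠ c ⊠ d ⊠ d), b ⊠ h(b) ⊞ b ⊠ h(b) ⊞ b ⊠ h(b) ⊞ h(g(b, b, d)), h(h(b ⊠ c))) ⊞ b ⊠ b ⊠ d ⊠ g(b ⊠ c ⊠ c ⊠ c ⊠ c ⊞ b ⊠ c ⊠ c ⊠ c ⊠ c ⊞ c ⊠ c ⊠ c ⊠ c ⊠ c ⊞ c ⊠ c ⊠ c ⊠ c ⊠ d ⊞ g(b ⊠ d ⊠ d, c ⊞ c ⊞ d, c ⊠ c ⊠ d ⊠ d), b ⊠ h(b) ⊞ b ⊠ h(b) ⊞ b ⊠ h(b) ⊞ h(g(b, b, d)), h(h(b ⊠ c))) ⊞ b ⊠ b ⊠ g(b ⊠ b ⊠ b ⊠ d ⊠ g(b, c, c) ⊠ g(d, d, b) ⊠ h(c), g(b ⊞ b ⊞ c ⊞ c, b ⊠ b ⊠ c ⊠ d, h(b)), b ⊞ b ⊞ c ⊞ g(b, c, c) ⊞ g(d, b, b)) ⊠ g(b ⊠ c ⊠ c ⊠ c ⊠ c ⊞ b ⊠ c ⊠ c ⊠ c ⊠ c ⊞ c ⊠ c ⊠ c ⊠ c ⊠ c ⊞ c ⊠ c ⊠ c ⊠ c ⊠ d ⊞ g(b ⊠ d ⊠ d, c ⊞ c ⊞ d, c ⊠ c ⊠ d ⊠ d), b ⊠ h(b) ⊞ b ⊠ h(b) ⊞ b ⊠ h(b) ⊞ h(g(b, b, d)), h(h(b ⊠ c)))
Order the arguments:  b ⊠ b ⊠ c ⊠ g(b ⊠ c ⊠ c ⊠ c ⊠ c ⊞ b ⊠ c ⊠ c ⊠ c ⊠ c ⊞ c ⊠ c ⊠ c ⊠ c ⊠ c ⊞ c ⊠ c ⊠ c ⊠ c ⊠ d ⊞ g(b ⊠ d ⊠ d, c ⊞ c ⊞ d, c ⊠ c ⊠ d ⊠ d), b ⊠ h(b) ⊞ b ⊠ h(b) ⊞ b ⊠ h(b) ⊞ h(g(b, b, d)), h(h(b ⊠ c))) ⊞ b ⊠ b ⊠ d ⊠ g(b ⊠ c ⊠ c ⊠ c ⊠ c ⊞ b ⊠ c ⊠ c ⊠ c ⊠ c ⊞ c ⊠ c ⊠ c ⊠ c ⊠ c ⊞ c ⊠ c ⊠ c ⊠ c ⊠ d ⊞ g(b ⊠ d ⊠ d, c ⊞ c ⊞ d, c ⊠ c ⊠ d ⊠ d), b ⊠ h(b) ⊞ b ⊠ h(b) ⊞ b ⊠ h(b) ⊞ h(g(b, b, d)), h(h(b ⊠ c))) ⊞ b ⊠ b ⊠ d ⊠ g(b ⊠ c ⊠ c ⊠ c ⊠ c ⊞ b ⊠ c ⊠ c ⊠ c ⊠ c ⊞ c ⊠ c ⊠ c ⊠ c ⊠ c ⊞ c ⊠ c ⊠ c ⊠ c ⊠ d ⊞ g(b ⊠ d ⊠ d, c ⊞ c ⊞ d, c ⊠ c ⊠ d ⊠ d), b ⊠ h(b) ⊞ b ⊠ h(b) ⊞ b ⊠ h(b) ⊞ h(g(b, b, d)), h(h(b ⊠ c))) ⊞ b ⊠ b ⊠ g(b ⊠ b ⊠ b ⊠ d ⊠ g(b, c, c) ⊠ g(d, d, b) ⊠ h(c), g(b ⊞ b ⊞ c ⊞ c, b ⊠ b ⊠ c ⊠ d, h(b)), b ⊞ b ⊞ c ⊞ g(b, c, c) ⊞ g(d, b, b)) ⊠ g(b ⊠ c ⊠ c ⊠ c ⊠ c ⊞ b ⊠ c ⊠ c ⊠ c ⊠ c ⊞ c ⊠ c ⊠ c ⊠ c ⊠ c ⊞ c ⊠ c ⊠ c ⊠ c ⊠ d ⊞ g(b ⊠ d ⊠ d, c ⊞ c ⊞ d, c ⊠ c ⊠ d ⊠ d), b ⊠ h(b) ⊞ b ⊠ h(b) ⊞ b ⊠ h(b) ⊞ h(g(b, b, d)), h(h(b ⊠ c))) ⊞ b ⊠ d ⊞ b ⊠ d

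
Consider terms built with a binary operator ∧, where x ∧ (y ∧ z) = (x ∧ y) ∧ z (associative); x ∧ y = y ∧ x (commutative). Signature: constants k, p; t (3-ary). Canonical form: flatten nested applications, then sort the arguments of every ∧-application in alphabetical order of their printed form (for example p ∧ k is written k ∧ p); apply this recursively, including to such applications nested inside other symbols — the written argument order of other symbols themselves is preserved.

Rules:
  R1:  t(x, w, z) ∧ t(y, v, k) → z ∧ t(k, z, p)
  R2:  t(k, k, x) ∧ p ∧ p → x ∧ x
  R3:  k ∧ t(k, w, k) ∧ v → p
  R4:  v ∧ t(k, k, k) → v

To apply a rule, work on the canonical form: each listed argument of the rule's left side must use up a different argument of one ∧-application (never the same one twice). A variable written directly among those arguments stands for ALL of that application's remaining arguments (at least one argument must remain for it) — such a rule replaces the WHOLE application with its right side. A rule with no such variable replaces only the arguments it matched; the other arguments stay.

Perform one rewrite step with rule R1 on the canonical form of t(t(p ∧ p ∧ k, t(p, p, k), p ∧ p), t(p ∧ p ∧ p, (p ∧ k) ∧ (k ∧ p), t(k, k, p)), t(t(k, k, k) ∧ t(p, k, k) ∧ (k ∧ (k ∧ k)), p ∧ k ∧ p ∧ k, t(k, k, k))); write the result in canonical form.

Answer: t(t(k ∧ p ∧ p, t(p, p, k), p ∧ p), t(p ∧ p ∧ p, k ∧ k ∧ p ∧ p, t(k, k, p)), t(k ∧ k ∧ k ∧ k ∧ t(k, k, p), k ∧ k ∧ p ∧ p, t(k, k, k)))

Derivation:
Canonical form:  t(t(k ∧ p ∧ p, t(p, p, k), p ∧ p), t(p ∧ p ∧ p, k ∧ k ∧ p ∧ p, t(k, k, p)), t(k ∧ k ∧ k ∧ t(k, k, k) ∧ t(p, k, k), k ∧ k ∧ p ∧ p, t(k, k, k)))
R1 matches:  uses t(k, k, k), t(p, k, k);  v := k, w := k, x := k, y := p, z := k
New term:  t(t(k ∧ p ∧ p, t(p, p, k), p ∧ p), t(p ∧ p ∧ p, k ∧ k ∧ p ∧ p, t(k, k, p)), t(k ∧ k ∧ k ∧ k ∧ t(k, k, p), k ∧ k ∧ p ∧ p, t(k, k, k)))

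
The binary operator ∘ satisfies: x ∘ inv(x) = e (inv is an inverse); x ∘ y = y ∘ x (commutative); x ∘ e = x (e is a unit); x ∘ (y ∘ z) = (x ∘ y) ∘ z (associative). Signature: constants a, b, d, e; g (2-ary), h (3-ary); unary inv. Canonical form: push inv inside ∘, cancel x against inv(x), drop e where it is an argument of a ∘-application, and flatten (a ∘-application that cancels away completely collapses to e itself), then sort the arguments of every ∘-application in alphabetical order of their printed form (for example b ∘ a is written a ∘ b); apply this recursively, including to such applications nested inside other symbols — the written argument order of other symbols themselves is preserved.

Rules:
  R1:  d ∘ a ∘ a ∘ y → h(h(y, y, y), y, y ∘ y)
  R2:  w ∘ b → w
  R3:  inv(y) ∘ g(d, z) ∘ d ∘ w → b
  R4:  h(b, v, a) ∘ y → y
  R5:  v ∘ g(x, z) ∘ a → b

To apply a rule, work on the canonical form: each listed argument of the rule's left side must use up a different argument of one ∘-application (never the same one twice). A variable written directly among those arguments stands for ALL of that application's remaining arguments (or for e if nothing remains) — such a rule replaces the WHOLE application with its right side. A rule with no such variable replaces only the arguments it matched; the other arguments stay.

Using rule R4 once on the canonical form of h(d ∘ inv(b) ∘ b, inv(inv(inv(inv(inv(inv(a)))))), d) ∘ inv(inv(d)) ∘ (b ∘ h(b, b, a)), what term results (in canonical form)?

Canonical form:  b ∘ d ∘ h(b, b, a) ∘ h(d, a, d)
Match R4:  consume h(b, b, a);  v := b, y := b ∘ d ∘ h(d, a, d)
The variable takes the whole remainder — replace the entire application.
Giving:  b ∘ d ∘ h(d, a, d)

Answer: b ∘ d ∘ h(d, a, d)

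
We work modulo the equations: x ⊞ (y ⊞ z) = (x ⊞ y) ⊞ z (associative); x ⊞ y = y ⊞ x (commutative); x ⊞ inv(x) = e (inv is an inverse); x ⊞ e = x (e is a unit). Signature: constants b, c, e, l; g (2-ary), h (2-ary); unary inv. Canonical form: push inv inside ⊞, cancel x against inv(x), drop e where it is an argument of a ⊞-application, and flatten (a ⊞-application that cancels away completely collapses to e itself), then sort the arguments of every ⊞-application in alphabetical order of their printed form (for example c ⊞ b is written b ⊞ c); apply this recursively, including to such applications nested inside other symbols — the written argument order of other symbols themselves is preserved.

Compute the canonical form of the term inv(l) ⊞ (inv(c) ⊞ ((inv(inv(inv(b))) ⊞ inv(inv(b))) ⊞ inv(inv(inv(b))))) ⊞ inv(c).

Push inv inside:  distribute inv over ⊞ and collapse double inv
Collect terms:  inv(l) ⊞ inv(c) ⊞ inv(c) ⊞ inv(b)
Sort arguments:  inv(b) ⊞ inv(c) ⊞ inv(c) ⊞ inv(l)

Answer: inv(b) ⊞ inv(c) ⊞ inv(c) ⊞ inv(l)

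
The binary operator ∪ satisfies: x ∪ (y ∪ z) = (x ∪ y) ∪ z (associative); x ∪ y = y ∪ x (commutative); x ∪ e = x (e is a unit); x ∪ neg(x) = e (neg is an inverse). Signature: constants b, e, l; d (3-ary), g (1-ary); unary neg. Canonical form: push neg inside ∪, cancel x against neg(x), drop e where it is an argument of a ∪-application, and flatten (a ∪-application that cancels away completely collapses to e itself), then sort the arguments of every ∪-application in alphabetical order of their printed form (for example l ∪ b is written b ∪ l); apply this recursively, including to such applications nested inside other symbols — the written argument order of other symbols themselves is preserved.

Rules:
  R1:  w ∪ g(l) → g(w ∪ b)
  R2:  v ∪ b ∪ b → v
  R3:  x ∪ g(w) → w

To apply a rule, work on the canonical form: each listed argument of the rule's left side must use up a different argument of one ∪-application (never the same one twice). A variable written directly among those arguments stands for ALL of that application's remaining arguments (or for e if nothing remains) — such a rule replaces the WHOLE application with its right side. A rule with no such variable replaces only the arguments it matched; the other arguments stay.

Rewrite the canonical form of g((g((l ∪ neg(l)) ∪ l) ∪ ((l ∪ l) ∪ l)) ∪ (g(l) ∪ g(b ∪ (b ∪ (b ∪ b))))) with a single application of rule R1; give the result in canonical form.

Answer: g(g(b ∪ g(b ∪ b ∪ b ∪ b) ∪ g(l) ∪ l ∪ l ∪ l))

Derivation:
Canonical form:  g(g(b ∪ b ∪ b ∪ b) ∪ g(l) ∪ g(l) ∪ l ∪ l ∪ l)
Match R1:  consume g(l);  w := g(b ∪ b ∪ b ∪ b) ∪ g(l) ∪ l ∪ l ∪ l
Every leftover argument binds to the variable; the entire application is replaced.
Result:  g(g(b ∪ g(b ∪ b ∪ b ∪ b) ∪ g(l) ∪ l ∪ l ∪ l))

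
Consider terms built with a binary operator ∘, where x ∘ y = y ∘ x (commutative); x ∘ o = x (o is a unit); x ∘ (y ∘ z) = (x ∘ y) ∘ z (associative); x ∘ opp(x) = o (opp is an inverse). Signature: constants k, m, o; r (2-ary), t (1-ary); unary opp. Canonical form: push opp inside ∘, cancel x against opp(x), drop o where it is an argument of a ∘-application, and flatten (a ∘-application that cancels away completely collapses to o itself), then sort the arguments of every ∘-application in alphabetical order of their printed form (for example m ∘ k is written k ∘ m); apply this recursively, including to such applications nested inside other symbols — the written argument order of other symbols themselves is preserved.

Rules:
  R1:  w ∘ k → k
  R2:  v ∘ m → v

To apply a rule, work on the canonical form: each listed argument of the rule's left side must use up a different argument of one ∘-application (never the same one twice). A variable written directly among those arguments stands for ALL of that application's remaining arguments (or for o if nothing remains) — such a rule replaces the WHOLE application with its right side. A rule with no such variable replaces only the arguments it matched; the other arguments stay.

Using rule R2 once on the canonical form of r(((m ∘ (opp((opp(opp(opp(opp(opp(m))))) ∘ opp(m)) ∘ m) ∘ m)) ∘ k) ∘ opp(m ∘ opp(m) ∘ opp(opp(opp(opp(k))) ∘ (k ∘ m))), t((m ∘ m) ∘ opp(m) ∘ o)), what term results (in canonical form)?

Canonical form:  r(k ∘ m ∘ m ∘ m ∘ m, t(m))
R2 matches:  uses m;  v := k ∘ m ∘ m ∘ m
Every leftover argument binds to the variable; the entire application is replaced.
New term:  r(k ∘ m ∘ m ∘ m, t(m))

Answer: r(k ∘ m ∘ m ∘ m, t(m))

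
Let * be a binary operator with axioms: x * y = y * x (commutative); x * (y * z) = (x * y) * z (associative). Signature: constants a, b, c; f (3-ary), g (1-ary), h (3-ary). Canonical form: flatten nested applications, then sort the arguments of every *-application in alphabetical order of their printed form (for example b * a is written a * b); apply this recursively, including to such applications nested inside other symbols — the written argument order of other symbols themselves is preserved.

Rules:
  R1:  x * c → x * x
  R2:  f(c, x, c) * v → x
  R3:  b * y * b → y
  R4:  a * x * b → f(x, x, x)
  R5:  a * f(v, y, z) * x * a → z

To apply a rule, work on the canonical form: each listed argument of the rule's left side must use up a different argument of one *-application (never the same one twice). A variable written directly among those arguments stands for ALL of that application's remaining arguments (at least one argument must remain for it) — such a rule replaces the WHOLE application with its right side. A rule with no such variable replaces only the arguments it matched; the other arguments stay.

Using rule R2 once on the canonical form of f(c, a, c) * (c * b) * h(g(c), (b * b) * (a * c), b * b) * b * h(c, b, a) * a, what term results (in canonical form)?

Answer: a

Derivation:
Canonical form:  a * b * b * c * f(c, a, c) * h(c, b, a) * h(g(c), a * b * b * c, b * b)
Apply R2:  consuming f(c, a, c);  v := a * b * b * c * h(c, b, a) * h(g(c), a * b * b * c, b * b), x := a
The extension variable absorbs all remaining arguments, so the whole application is rewritten.
New term:  a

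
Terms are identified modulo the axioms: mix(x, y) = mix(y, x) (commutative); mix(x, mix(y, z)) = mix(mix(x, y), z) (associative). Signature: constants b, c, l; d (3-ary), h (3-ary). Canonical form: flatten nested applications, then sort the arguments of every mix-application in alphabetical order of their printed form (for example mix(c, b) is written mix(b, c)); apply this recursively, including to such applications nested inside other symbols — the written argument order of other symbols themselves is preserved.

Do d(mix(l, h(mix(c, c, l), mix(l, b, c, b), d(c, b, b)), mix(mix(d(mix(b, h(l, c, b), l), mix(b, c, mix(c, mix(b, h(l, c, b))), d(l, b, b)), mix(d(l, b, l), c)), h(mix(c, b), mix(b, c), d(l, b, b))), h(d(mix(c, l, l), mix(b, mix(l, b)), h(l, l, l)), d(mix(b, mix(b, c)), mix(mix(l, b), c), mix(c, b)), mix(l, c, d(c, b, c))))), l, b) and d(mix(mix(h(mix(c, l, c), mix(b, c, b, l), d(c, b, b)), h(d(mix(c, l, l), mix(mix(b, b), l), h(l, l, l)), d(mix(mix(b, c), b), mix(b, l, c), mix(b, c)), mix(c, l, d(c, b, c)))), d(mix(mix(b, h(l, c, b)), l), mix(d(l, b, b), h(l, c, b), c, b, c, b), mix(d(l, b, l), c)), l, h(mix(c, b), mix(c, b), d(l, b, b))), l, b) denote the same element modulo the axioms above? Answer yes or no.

Left:  d(mix(l, h(mix(c, c, l), mix(l, b, c, b), d(c, b, b)), mix(mix(d(mix(b, h(l, c, b), l), mix(b, c, mix(c, mix(b, h(l, c, b))), d(l, b, b)), mix(d(l, b, l), c)), h(mix(c, b), mix(b, c), d(l, b, b))), h(d(mix(c, l, l), mix(b, mix(l, b)), h(l, l, l)), d(mix(b, mix(b, c)), mix(mix(l, b), c), mix(c, b)), mix(l, c, d(c, b, c))))), l, b)
  Descend into:  mix(l, h(mix(c, c, l), mix(l, b, c, b), d(c, b, b)), mix(mix(d(mix(b, h(l, c, b), l), mix(b, c, mix(c, mix(b, h(l, c, b))), d(l, b, b)), mix(d(l, b, l), c)), h(mix(c, b), mix(b, c), d(l, b, b))), h(d(mix(c, l, l), mix(b, mix(l, b)), h(l, l, l)), d(mix(b, mix(b, c)), mix(mix(l, b), c), mix(c, b)), mix(l, c, d(c, b, c)))))
  Un-nest:  mix(l, h(mix(c, c, l), mix(l, b, c, b), d(c, b, b)), d(mix(b, h(l, c, b), l), mix(b, c, mix(c, mix(b, h(l, c, b))), d(l, b, b)), mix(d(l, b, l), c)), h(mix(c, b), mix(b, c), d(l, b, b)), h(d(mix(c, l, l), mix(b, mix(l, b)), h(l, l, l)), d(mix(b, mix(b, c)), mix(mix(l, b), c), mix(c, b)), mix(l, c, d(c, b, c))))
  Simplify inside:  h(mix(c, c, l), mix(l, b, c, b), d(c, b, b))  →  h(mix(c, c, l), mix(b, b, c, l), d(c, b, b))
  Canonicalize subterm:  d(mix(b, h(l, c, b), l), mix(b, c, mix(c, mix(b, h(l, c, b))), d(l, b, b)), mix(d(l, b, l), c))  →  d(mix(b, h(l, c, b), l), mix(b, b, c, c, d(l, b, b), h(l, c, b)), mix(c, d(l, b, l)))
  Inside:  h(mix(c, b), mix(b, c), d(l, b, b))  →  h(mix(b, c), mix(b, c), d(l, b, b))
  Sort arguments:  mix(d(mix(b, h(l, c, b), l), mix(b, b, c, c, d(l, b, b), h(l, c, b)), mix(c, d(l, b, l))), h(d(mix(c, l, l), mix(b, b, l), h(l, l, l)), d(mix(b, b, c), mix(b, c, l), mix(b, c)), mix(c, d(c, b, c), l)), h(mix(b, c), mix(b, c), d(l, b, b)), h(mix(c, c, l), mix(b, b, c, l), d(c, b, b)), l)
  Put back:  d(mix(d(mix(b, h(l, c, b), l), mix(b, b, c, c, d(l, b, b), h(l, c, b)), mix(c, d(l, b, l))), h(d(mix(c, l, l), mix(b, b, l), h(l, l, l)), d(mix(b, b, c), mix(b, c, l), mix(b, c)), mix(c, d(c, b, c), l)), h(mix(b, c), mix(b, c), d(l, b, b)), h(mix(c, c, l), mix(b, b, c, l), d(c, b, b)), l), l, b)
Right:  d(mix(mix(h(mix(c, l, c), mix(b, c, b, l), d(c, b, b)), h(d(mix(c, l, l), mix(mix(b, b), l), h(l, l, l)), d(mix(mix(b, c), b), mix(b, l, c), mix(b, c)), mix(c, l, d(c, b, c)))), d(mix(mix(b, h(l, c, b)), l), mix(d(l, b, b), h(l, c, b), c, b, c, b), mix(d(l, b, l), c)), l, h(mix(c, b), mix(c, b), d(l, b, b))), l, b)
  Focus inside:  mix(mix(h(mix(c, l, c), mix(b, c, b, l), d(c, b, b)), h(d(mix(c, l, l), mix(mix(b, b), l), h(l, l, l)), d(mix(mix(b, c), b), mix(b, l, c), mix(b, c)), mix(c, l, d(c, b, c)))), d(mix(mix(b, h(l, c, b)), l), mix(d(l, b, b), h(l, c, b), c, b, c, b), mix(d(l, b, l), c)), l, h(mix(c, b), mix(c, b), d(l, b, b)))
  Un-nest:  mix(h(mix(c, l, c), mix(b, c, b, l), d(c, b, b)), h(d(mix(c, l, l), mix(mix(b, b), l), h(l, l, l)), d(mix(mix(b, c), b), mix(b, l, c), mix(b, c)), mix(c, l, d(c, b, c))), d(mix(mix(b, h(l, c, b)), l), mix(d(l, b, b), h(l, c, b), c, b, c, b), mix(d(l, b, l), c)), l, h(mix(c, b), mix(c, b), d(l, b, b)))
  Canonicalize subterm:  h(mix(c, l, c), mix(b, c, b, l), d(c, b, b))  →  h(mix(c, c, l), mix(b, b, c, l), d(c, b, b))
  Canonicalize subterm:  h(d(mix(c, l, l), mix(mix(b, b), l), h(l, l, l)), d(mix(mix(b, c), b), mix(b, l, c), mix(b, c)), mix(c, l, d(c, b, c)))  →  h(d(mix(c, l, l), mix(b, b, l), h(l, l, l)), d(mix(b, b, c), mix(b, c, l), mix(b, c)), mix(c, d(c, b, c), l))
  Inside:  d(mix(mix(b, h(l, c, b)), l), mix(d(l, b, b), h(l, c, b), c, b, c, b), mix(d(l, b, l), c))  →  d(mix(b, h(l, c, b), l), mix(b, b, c, c, d(l, b, b), h(l, c, b)), mix(c, d(l, b, l)))
  Sort arguments:  mix(d(mix(b, h(l, c, b), l), mix(b, b, c, c, d(l, b, b), h(l, c, b)), mix(c, d(l, b, l))), h(d(mix(c, l, l), mix(b, b, l), h(l, l, l)), d(mix(b, b, c), mix(b, c, l), mix(b, c)), mix(c, d(c, b, c), l)), h(mix(b, c), mix(b, c), d(l, b, b)), h(mix(c, c, l), mix(b, b, c, l), d(c, b, b)), l)
  Put back:  d(mix(d(mix(b, h(l, c, b), l), mix(b, b, c, c, d(l, b, b), h(l, c, b)), mix(c, d(l, b, l))), h(d(mix(c, l, l), mix(b, b, l), h(l, l, l)), d(mix(b, b, c), mix(b, c, l), mix(b, c)), mix(c, d(c, b, c), l)), h(mix(b, c), mix(b, c), d(l, b, b)), h(mix(c, c, l), mix(b, b, c, l), d(c, b, b)), l), l, b)

Answer: yes — both canonical forms are d(mix(d(mix(b, h(l, c, b), l), mix(b, b, c, c, d(l, b, b), h(l, c, b)), mix(c, d(l, b, l))), h(d(mix(c, l, l), mix(b, b, l), h(l, l, l)), d(mix(b, b, c), mix(b, c, l), mix(b, c)), mix(c, d(c, b, c), l)), h(mix(b, c), mix(b, c), d(l, b, b)), h(mix(c, c, l), mix(b, b, c, l), d(c, b, b)), l), l, b)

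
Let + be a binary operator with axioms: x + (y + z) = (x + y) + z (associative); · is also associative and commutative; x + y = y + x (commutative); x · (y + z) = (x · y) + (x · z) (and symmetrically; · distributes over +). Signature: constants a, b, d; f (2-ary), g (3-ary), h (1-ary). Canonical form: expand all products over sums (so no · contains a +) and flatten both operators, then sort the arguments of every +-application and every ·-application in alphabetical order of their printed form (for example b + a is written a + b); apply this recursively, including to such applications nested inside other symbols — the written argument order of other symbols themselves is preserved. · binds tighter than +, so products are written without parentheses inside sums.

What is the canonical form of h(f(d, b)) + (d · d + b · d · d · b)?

Answer: b · b · d · d + d · d + h(f(d, b))

Derivation:
Un-nest:  h(f(d, b)) + d · d + b · b · d · d
Sort arguments:  b · b · d · d + d · d + h(f(d, b))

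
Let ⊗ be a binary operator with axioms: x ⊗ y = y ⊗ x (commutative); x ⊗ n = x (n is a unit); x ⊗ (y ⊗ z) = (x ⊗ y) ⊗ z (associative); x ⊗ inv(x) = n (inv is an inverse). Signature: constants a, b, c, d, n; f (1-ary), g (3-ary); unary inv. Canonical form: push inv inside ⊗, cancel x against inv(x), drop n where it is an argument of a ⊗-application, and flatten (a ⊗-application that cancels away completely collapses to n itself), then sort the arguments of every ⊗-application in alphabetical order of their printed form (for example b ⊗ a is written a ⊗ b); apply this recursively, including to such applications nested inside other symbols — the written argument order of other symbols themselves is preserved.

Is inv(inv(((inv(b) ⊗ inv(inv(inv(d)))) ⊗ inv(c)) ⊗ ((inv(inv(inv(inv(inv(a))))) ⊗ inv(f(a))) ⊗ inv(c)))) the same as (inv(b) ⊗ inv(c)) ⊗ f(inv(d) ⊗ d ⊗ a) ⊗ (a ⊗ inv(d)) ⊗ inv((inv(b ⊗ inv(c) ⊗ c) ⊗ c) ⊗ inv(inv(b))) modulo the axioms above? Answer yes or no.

Left:  inv(inv(((inv(b) ⊗ inv(inv(inv(d)))) ⊗ inv(c)) ⊗ ((inv(inv(inv(inv(inv(a))))) ⊗ inv(f(a))) ⊗ inv(c))))
  Push inv inside:  distribute inv over ⊗ and collapse double inv
  Collect:  inv(b) ⊗ inv(d) ⊗ inv(c) ⊗ inv(c) ⊗ inv(a) ⊗ inv(f(a))
  Sort arguments:  inv(a) ⊗ inv(b) ⊗ inv(c) ⊗ inv(c) ⊗ inv(d) ⊗ inv(f(a))
Right:  (inv(b) ⊗ inv(c)) ⊗ f(inv(d) ⊗ d ⊗ a) ⊗ (a ⊗ inv(d)) ⊗ inv((inv(b ⊗ inv(c) ⊗ c) ⊗ c) ⊗ inv(inv(b)))
  Push inv inside:  distribute inv over ⊗ and collapse double inv
  Collect terms:  inv(b) ⊗ inv(c) ⊗ inv(c) ⊗ f(a) ⊗ a ⊗ inv(d)
  Sort:  a ⊗ f(a) ⊗ inv(b) ⊗ inv(c) ⊗ inv(c) ⊗ inv(d)

Answer: no — inv(a) ⊗ inv(b) ⊗ inv(c) ⊗ inv(c) ⊗ inv(d) ⊗ inv(f(a)) vs a ⊗ f(a) ⊗ inv(b) ⊗ inv(c) ⊗ inv(c) ⊗ inv(d)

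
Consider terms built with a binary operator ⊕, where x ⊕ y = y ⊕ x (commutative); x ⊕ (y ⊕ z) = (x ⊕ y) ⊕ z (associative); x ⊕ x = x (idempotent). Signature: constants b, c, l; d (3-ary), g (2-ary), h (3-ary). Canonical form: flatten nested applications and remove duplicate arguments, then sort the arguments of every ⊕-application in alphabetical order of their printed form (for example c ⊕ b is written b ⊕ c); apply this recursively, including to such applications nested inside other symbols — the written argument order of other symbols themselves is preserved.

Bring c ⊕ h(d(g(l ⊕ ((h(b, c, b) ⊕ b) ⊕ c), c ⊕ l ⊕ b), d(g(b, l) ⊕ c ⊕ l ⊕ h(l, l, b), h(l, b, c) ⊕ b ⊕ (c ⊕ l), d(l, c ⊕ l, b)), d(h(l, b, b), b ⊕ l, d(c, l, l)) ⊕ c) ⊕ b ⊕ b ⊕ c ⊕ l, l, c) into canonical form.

Answer: c ⊕ h(b ⊕ c ⊕ d(g(b ⊕ c ⊕ h(b, c, b) ⊕ l, b ⊕ c ⊕ l), d(c ⊕ g(b, l) ⊕ h(l, l, b) ⊕ l, b ⊕ c ⊕ h(l, b, c) ⊕ l, d(l, c ⊕ l, b)), c ⊕ d(h(l, b, b), b ⊕ l, d(c, l, l))) ⊕ l, l, c)

Derivation:
Canonicalize subterm:  h(d(g(l ⊕ ((h(b, c, b) ⊕ b) ⊕ c), c ⊕ l ⊕ b), d(g(b, l) ⊕ c ⊕ l ⊕ h(l, l, b), h(l, b, c) ⊕ b ⊕ (c ⊕ l), d(l, c ⊕ l, b)), d(h(l, b, b), b ⊕ l, d(c, l, l)) ⊕ c) ⊕ b ⊕ b ⊕ c ⊕ l, l, c)  →  h(b ⊕ c ⊕ d(g(b ⊕ c ⊕ h(b, c, b) ⊕ l, b ⊕ c ⊕ l), d(c ⊕ g(b, l) ⊕ h(l, l, b) ⊕ l, b ⊕ c ⊕ h(l, b, c) ⊕ l, d(l, c ⊕ l, b)), c ⊕ d(h(l, b, b), b ⊕ l, d(c, l, l))) ⊕ l, l, c)
Sort arguments:  c ⊕ h(b ⊕ c ⊕ d(g(b ⊕ c ⊕ h(b, c, b) ⊕ l, b ⊕ c ⊕ l), d(c ⊕ g(b, l) ⊕ h(l, l, b) ⊕ l, b ⊕ c ⊕ h(l, b, c) ⊕ l, d(l, c ⊕ l, b)), c ⊕ d(h(l, b, b), b ⊕ l, d(c, l, l))) ⊕ l, l, c)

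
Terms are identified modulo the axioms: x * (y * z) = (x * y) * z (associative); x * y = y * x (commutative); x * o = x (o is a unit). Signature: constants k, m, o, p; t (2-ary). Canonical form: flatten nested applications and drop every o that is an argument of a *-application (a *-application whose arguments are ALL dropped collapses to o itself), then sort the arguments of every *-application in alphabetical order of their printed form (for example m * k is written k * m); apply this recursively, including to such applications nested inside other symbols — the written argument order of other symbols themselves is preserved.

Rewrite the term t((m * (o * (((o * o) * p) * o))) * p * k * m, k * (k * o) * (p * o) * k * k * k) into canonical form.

Answer: t(k * m * m * p * p, k * k * k * k * k * p)

Derivation:
Focus inside:  (m * (o * (((o * o) * p) * o))) * p * k * m
Merge nested applications:  m * o * o * o * p * o * p * k * m
Unit:  drop o (×4)
Order the arguments:  k * m * m * p * p
Reassemble:  t(k * m * m * p * p, k * k * k * k * k * p)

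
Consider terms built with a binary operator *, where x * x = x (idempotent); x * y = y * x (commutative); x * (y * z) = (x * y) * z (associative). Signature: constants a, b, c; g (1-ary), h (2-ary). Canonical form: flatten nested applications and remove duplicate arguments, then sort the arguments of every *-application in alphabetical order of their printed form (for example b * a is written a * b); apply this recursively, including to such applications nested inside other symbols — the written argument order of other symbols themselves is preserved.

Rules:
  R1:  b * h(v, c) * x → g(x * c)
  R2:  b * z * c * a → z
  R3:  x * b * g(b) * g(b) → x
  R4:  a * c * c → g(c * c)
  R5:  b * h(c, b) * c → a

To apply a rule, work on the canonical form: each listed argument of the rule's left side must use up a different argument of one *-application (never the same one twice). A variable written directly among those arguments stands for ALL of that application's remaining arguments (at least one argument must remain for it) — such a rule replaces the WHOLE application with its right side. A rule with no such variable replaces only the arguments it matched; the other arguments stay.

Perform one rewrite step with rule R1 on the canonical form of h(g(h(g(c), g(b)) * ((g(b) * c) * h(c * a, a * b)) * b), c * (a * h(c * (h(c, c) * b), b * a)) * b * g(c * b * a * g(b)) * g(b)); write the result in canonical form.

Answer: h(g(b * c * g(b) * h(a * c, a * b) * h(g(c), g(b))), a * b * c * g(a * b * c * g(b)) * g(b) * h(g(c), a * b))

Derivation:
Canonical form:  h(g(b * c * g(b) * h(a * c, a * b) * h(g(c), g(b))), a * b * c * g(a * b * c * g(b)) * g(b) * h(b * c * h(c, c), a * b))
Match R1:  consume b, h(c, c);  v := c, x := c
Every leftover argument binds to the variable; the entire application is replaced.
New term:  h(g(b * c * g(b) * h(a * c, a * b) * h(g(c), g(b))), a * b * c * g(a * b * c * g(b)) * g(b) * h(g(c), a * b))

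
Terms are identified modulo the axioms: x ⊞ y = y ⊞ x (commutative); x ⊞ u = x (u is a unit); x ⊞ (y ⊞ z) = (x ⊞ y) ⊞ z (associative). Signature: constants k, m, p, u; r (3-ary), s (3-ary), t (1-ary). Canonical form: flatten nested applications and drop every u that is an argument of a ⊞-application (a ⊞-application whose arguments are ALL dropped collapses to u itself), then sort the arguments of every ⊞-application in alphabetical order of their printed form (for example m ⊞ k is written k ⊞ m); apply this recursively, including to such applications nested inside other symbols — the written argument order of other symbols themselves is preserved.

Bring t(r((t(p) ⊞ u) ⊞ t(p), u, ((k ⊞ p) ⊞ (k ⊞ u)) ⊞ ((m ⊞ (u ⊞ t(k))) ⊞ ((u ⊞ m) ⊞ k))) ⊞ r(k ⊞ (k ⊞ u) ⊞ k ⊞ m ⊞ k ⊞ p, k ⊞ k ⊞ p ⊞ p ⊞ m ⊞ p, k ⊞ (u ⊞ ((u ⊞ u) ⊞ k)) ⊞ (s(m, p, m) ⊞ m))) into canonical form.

Answer: t(r(k ⊞ k ⊞ k ⊞ k ⊞ m ⊞ p, k ⊞ k ⊞ m ⊞ p ⊞ p ⊞ p, k ⊞ k ⊞ m ⊞ s(m, p, m)) ⊞ r(t(p) ⊞ t(p), u, k ⊞ k ⊞ k ⊞ m ⊞ m ⊞ p ⊞ t(k)))

Derivation:
Work inside:  r((t(p) ⊞ u) ⊞ t(p), u, ((k ⊞ p) ⊞ (k ⊞ u)) ⊞ ((m ⊞ (u ⊞ t(k))) ⊞ ((u ⊞ m) ⊞ k))) ⊞ r(k ⊞ (k ⊞ u) ⊞ k ⊞ m ⊞ k ⊞ p, k ⊞ k ⊞ p ⊞ p ⊞ m ⊞ p, k ⊞ (u ⊞ ((u ⊞ u) ⊞ k)) ⊞ (s(m, p, m) ⊞ m))
Simplify inside:  r((t(p) ⊞ u) ⊞ t(p), u, ((k ⊞ p) ⊞ (k ⊞ u)) ⊞ ((m ⊞ (u ⊞ t(k))) ⊞ ((u ⊞ m) ⊞ k)))  →  r(t(p) ⊞ t(p), u, k ⊞ k ⊞ k ⊞ m ⊞ m ⊞ p ⊞ t(k))
Simplify inside:  r(k ⊞ (k ⊞ u) ⊞ k ⊞ m ⊞ k ⊞ p, k ⊞ k ⊞ p ⊞ p ⊞ m ⊞ p, k ⊞ (u ⊞ ((u ⊞ u) ⊞ k)) ⊞ (s(m, p, m) ⊞ m))  →  r(k ⊞ k ⊞ k ⊞ k ⊞ m ⊞ p, k ⊞ k ⊞ m ⊞ p ⊞ p ⊞ p, k ⊞ k ⊞ m ⊞ s(m, p, m))
Sort:  r(k ⊞ k ⊞ k ⊞ k ⊞ m ⊞ p, k ⊞ k ⊞ m ⊞ p ⊞ p ⊞ p, k ⊞ k ⊞ m ⊞ s(m, p, m)) ⊞ r(t(p) ⊞ t(p), u, k ⊞ k ⊞ k ⊞ m ⊞ m ⊞ p ⊞ t(k))
Put back:  t(r(k ⊞ k ⊞ k ⊞ k ⊞ m ⊞ p, k ⊞ k ⊞ m ⊞ p ⊞ p ⊞ p, k ⊞ k ⊞ m ⊞ s(m, p, m)) ⊞ r(t(p) ⊞ t(p), u, k ⊞ k ⊞ k ⊞ m ⊞ m ⊞ p ⊞ t(k)))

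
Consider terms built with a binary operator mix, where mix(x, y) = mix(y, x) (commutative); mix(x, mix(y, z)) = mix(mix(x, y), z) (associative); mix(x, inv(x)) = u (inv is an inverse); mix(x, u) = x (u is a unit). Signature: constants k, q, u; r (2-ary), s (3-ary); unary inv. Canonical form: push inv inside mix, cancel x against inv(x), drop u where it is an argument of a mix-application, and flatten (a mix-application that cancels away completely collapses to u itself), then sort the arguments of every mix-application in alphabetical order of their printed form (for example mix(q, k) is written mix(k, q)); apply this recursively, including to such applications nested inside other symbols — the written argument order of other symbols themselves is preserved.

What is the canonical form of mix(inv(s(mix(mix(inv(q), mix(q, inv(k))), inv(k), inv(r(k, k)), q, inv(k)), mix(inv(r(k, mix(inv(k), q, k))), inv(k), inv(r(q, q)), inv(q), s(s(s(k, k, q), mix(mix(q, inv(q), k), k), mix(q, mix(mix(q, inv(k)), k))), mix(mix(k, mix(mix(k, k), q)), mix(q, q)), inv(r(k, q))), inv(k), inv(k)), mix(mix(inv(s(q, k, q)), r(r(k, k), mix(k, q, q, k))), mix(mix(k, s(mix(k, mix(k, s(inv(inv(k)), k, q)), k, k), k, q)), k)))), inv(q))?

Answer: mix(inv(q), inv(s(mix(inv(k), inv(k), inv(k), inv(r(k, k)), q), mix(inv(k), inv(k), inv(k), inv(q), inv(r(k, q)), inv(r(q, q)), s(s(s(k, k, q), mix(k, k), mix(q, q)), mix(k, k, k, q, q, q), inv(r(k, q)))), mix(inv(s(q, k, q)), k, k, r(r(k, k), mix(k, k, q, q)), s(mix(k, k, k, k, s(k, k, q)), k, q)))))

Derivation:
Push inv inside:  distribute inv over mix and collapse double inv
Collect terms:  mix(inv(s(mix(inv(k), inv(k), inv(k), inv(r(k, k)), q), mix(inv(k), inv(k), inv(k), inv(q), inv(r(k, q)), inv(r(q, q)), s(s(s(k, k, q), mix(k, k), mix(q, q)), mix(k, k, k, q, q, q), inv(r(k, q)))), mix(inv(s(q, k, q)), k, k, r(r(k, k), mix(k, k, q, q)), s(mix(k, k, k, k, s(k, k, q)), k, q)))), inv(q))
Sort arguments:  mix(inv(q), inv(s(mix(inv(k), inv(k), inv(k), inv(r(k, k)), q), mix(inv(k), inv(k), inv(k), inv(q), inv(r(k, q)), inv(r(q, q)), s(s(s(k, k, q), mix(k, k), mix(q, q)), mix(k, k, k, q, q, q), inv(r(k, q)))), mix(inv(s(q, k, q)), k, k, r(r(k, k), mix(k, k, q, q)), s(mix(k, k, k, k, s(k, k, q)), k, q)))))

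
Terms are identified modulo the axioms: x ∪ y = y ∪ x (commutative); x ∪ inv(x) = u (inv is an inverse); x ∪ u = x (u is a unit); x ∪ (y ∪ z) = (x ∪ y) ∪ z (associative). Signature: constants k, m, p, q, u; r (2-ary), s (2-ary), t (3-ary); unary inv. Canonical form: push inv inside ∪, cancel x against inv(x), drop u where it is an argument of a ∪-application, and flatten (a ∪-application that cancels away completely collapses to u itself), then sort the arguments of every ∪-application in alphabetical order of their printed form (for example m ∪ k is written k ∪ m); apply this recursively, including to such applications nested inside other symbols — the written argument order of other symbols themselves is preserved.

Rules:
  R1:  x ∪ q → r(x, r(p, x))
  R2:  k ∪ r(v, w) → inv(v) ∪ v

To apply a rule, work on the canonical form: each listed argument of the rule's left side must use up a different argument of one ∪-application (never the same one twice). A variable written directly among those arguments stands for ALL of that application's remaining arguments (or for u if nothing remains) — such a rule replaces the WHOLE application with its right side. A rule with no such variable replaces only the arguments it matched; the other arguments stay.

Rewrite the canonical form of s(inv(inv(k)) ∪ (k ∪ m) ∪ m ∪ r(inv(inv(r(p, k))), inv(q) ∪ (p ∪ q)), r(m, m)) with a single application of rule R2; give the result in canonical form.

Canonical form:  s(k ∪ k ∪ m ∪ m ∪ r(r(p, k), p), r(m, m))
Match R2:  consume k, r(r(p, k), p);  v := r(p, k), w := p
Result:  s(k ∪ m ∪ m, r(m, m))

Answer: s(k ∪ m ∪ m, r(m, m))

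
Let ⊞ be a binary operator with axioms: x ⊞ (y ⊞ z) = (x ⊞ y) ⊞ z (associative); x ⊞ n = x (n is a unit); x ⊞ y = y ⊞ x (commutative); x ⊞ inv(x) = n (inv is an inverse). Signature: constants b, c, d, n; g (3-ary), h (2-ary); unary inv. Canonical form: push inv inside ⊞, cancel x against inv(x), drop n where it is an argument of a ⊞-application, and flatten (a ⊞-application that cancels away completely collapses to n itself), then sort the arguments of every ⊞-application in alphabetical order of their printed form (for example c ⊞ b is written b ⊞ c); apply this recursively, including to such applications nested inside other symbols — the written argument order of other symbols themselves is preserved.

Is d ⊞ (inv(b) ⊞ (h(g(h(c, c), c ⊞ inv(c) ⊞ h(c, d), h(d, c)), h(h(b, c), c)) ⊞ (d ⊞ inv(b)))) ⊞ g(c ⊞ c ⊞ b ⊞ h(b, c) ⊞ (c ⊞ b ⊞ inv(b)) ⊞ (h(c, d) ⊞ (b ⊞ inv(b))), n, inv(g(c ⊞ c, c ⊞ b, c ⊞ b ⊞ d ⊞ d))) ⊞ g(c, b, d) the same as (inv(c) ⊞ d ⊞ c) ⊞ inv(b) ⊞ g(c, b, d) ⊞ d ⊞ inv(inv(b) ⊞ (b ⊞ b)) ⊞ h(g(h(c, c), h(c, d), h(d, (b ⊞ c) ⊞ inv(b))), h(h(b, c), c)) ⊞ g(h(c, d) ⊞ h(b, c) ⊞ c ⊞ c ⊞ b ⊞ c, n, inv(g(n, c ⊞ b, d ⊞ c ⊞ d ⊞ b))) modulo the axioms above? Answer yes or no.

Left:  d ⊞ (inv(b) ⊞ (h(g(h(c, c), c ⊞ inv(c) ⊞ h(c, d), h(d, c)), h(h(b, c), c)) ⊞ (d ⊞ inv(b)))) ⊞ g(c ⊞ c ⊞ b ⊞ h(b, c) ⊞ (c ⊞ b ⊞ inv(b)) ⊞ (h(c, d) ⊞ (b ⊞ inv(b))), n, inv(g(c ⊞ c, c ⊞ b, c ⊞ b ⊞ d ⊞ d))) ⊞ g(c, b, d)
  Combine occurrences:  d ⊞ d ⊞ inv(b) ⊞ inv(b) ⊞ h(g(h(c, c), h(c, d), h(d, c)), h(h(b, c), c)) ⊞ g(b ⊞ c ⊞ c ⊞ c ⊞ h(b, c) ⊞ h(c, d), n, inv(g(c ⊞ c, b ⊞ c, b ⊞ c ⊞ d ⊞ d))) ⊞ g(c, b, d)
  Order the arguments:  d ⊞ d ⊞ g(b ⊞ c ⊞ c ⊞ c ⊞ h(b, c) ⊞ h(c, d), n, inv(g(c ⊞ c, b ⊞ c, b ⊞ c ⊞ d ⊞ d))) ⊞ g(c, b, d) ⊞ h(g(h(c, c), h(c, d), h(d, c)), h(h(b, c), c)) ⊞ inv(b) ⊞ inv(b)
Right:  (inv(c) ⊞ d ⊞ c) ⊞ inv(b) ⊞ g(c, b, d) ⊞ d ⊞ inv(inv(b) ⊞ (b ⊞ b)) ⊞ h(g(h(c, c), h(c, d), h(d, (b ⊞ c) ⊞ inv(b))), h(h(b, c), c)) ⊞ g(h(c, d) ⊞ h(b, c) ⊞ c ⊞ c ⊞ b ⊞ c, n, inv(g(n, c ⊞ b, d ⊞ c ⊞ d ⊞ b)))
  Push inv inside:  distribute inv over ⊞ and collapse double inv
  Cancel:  c cancels
  Collect terms:  d ⊞ d ⊞ inv(b) ⊞ inv(b) ⊞ g(c, b, d) ⊞ h(g(h(c, c), h(c, d), h(d, c)), h(h(b, c), c)) ⊞ g(b ⊞ c ⊞ c ⊞ c ⊞ h(b, c) ⊞ h(c, d), n, inv(g(n, b ⊞ c, b ⊞ c ⊞ d ⊞ d)))
  Order the arguments:  d ⊞ d ⊞ g(b ⊞ c ⊞ c ⊞ c ⊞ h(b, c) ⊞ h(c, d), n, inv(g(n, b ⊞ c, b ⊞ c ⊞ d ⊞ d))) ⊞ g(c, b, d) ⊞ h(g(h(c, c), h(c, d), h(d, c)), h(h(b, c), c)) ⊞ inv(b) ⊞ inv(b)

Answer: no — d ⊞ d ⊞ g(b ⊞ c ⊞ c ⊞ c ⊞ h(b, c) ⊞ h(c, d), n, inv(g(c ⊞ c, b ⊞ c, b ⊞ c ⊞ d ⊞ d))) ⊞ g(c, b, d) ⊞ h(g(h(c, c), h(c, d), h(d, c)), h(h(b, c), c)) ⊞ inv(b) ⊞ inv(b) vs d ⊞ d ⊞ g(b ⊞ c ⊞ c ⊞ c ⊞ h(b, c) ⊞ h(c, d), n, inv(g(n, b ⊞ c, b ⊞ c ⊞ d ⊞ d))) ⊞ g(c, b, d) ⊞ h(g(h(c, c), h(c, d), h(d, c)), h(h(b, c), c)) ⊞ inv(b) ⊞ inv(b)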